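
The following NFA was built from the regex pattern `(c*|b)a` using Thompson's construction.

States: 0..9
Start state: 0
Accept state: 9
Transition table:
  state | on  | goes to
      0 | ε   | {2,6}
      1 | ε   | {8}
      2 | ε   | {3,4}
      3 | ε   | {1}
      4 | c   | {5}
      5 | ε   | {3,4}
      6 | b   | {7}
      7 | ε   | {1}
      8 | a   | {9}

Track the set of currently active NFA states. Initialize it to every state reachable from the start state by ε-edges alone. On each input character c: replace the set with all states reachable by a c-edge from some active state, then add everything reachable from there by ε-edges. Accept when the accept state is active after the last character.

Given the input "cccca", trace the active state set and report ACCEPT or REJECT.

Answer: ACCEPT

Trace:
S₀ = ε-closure({0}) = {0,1,2,3,4,6,8}
'c' @ 1: {1,3,4,5,8}
'c' @ 2: {1,3,4,5,8}
'c' @ 3: {1,3,4,5,8}
'c' @ 4: {1,3,4,5,8}
'a' @ 5: {9}  ✓accept
after full input: {9}  (accept=9 in)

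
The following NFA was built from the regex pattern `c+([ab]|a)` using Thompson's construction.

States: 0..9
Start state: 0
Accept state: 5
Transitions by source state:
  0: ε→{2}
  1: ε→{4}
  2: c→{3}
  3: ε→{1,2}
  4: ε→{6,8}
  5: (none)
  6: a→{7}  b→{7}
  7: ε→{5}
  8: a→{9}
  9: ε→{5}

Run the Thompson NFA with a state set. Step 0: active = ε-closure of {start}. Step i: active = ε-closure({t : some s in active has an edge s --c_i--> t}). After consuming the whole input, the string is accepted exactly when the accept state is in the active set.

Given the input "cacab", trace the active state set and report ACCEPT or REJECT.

Answer: REJECT

Trace:
initial (ε-close {0}): {0,2}
'c' @ 1: {1,2,3,4,6,8}
'a' @ 2: {5,7,9}  (accept∈set)
'c' @ 3: {}  — state set empty
rest 'ab' ignored (set empty)
end set {} — state 5 not in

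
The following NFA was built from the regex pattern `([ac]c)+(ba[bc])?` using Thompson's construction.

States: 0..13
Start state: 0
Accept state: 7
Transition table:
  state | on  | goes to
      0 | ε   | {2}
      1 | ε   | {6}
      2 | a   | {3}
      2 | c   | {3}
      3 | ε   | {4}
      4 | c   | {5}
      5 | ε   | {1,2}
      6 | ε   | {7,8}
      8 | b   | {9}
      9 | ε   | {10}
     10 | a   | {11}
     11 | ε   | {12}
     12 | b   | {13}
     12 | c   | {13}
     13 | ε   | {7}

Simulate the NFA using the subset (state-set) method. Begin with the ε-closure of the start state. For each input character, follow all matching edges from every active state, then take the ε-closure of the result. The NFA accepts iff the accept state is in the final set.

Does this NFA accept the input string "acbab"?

Answer: ACCEPT

Steps:
start: ε-closure({0}) = {0,2}
'a' @ 1: {3,4}
'c' @ 2: {1,2,5,6,7,8}  ✓accept
'b' @ 3: {9,10}
'a' @ 4: {11,12}
'b' @ 5: {7,13}  ✓accept
after full input: {7,13}  (accept=7 in)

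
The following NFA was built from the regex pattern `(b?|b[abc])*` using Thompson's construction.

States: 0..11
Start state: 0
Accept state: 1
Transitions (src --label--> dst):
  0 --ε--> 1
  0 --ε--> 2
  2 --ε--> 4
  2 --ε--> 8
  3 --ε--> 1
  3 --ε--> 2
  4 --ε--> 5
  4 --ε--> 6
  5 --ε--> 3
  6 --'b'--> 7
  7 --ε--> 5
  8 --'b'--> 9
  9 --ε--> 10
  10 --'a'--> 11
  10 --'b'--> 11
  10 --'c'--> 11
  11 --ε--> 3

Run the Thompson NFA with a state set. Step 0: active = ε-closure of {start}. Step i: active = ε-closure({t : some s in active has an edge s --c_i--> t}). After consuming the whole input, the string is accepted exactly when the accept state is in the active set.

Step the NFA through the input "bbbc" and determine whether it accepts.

Answer: ACCEPT

Steps:
initial (ε-close {0}): {0,1,2,3,4,5,6,8}
'b' @ 1: {1,2,3,4,5,6,7,8,9,10}  [accepting]
'b' @ 2: {1,2,3,4,5,6,7,8,9,10,11}  [accepting]
'b' @ 3: {1,2,3,4,5,6,7,8,9,10,11}  [accepting]
'c' @ 4: {1,2,3,4,5,6,8,11}  [accepting]
final: {1,2,3,4,5,6,8,11}; accept 1 in set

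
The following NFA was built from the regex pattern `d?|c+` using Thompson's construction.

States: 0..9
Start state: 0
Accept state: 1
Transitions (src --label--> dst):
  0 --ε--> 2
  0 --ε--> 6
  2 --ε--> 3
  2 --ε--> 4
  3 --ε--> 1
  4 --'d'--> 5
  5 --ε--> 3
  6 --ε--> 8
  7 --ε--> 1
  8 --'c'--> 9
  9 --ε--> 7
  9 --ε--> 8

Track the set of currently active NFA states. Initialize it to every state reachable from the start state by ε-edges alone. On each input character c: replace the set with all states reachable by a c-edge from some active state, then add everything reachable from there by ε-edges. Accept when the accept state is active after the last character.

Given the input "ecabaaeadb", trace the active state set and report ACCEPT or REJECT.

start: ε-closure({0}) = {0,1,2,3,4,6,8}
'e' @ 1: {}  — no active states
rest 'cabaaeadb' ignored (set empty)
after full input: {}  (accept=1 not in)

Answer: REJECT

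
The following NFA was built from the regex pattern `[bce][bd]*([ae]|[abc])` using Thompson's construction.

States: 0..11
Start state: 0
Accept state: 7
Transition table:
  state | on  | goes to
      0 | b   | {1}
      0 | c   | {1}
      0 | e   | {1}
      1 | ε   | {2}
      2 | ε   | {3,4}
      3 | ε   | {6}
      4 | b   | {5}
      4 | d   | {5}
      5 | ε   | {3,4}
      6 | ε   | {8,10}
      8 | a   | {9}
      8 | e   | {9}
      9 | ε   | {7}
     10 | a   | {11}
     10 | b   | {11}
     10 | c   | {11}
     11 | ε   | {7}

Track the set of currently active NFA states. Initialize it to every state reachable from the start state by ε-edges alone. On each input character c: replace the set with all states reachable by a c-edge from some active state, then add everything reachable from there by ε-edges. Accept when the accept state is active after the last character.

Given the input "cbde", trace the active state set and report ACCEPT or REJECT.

start: ε-closure({0}) = {0}
'c' @ 1: {1,2,3,4,6,8,10}
'b' @ 2: {3,4,5,6,7,8,10,11}  (accept∈set)
'd' @ 3: {3,4,5,6,8,10}
'e' @ 4: {7,9}  (accept∈set)
final: {7,9}; accept 7 in set

Answer: ACCEPT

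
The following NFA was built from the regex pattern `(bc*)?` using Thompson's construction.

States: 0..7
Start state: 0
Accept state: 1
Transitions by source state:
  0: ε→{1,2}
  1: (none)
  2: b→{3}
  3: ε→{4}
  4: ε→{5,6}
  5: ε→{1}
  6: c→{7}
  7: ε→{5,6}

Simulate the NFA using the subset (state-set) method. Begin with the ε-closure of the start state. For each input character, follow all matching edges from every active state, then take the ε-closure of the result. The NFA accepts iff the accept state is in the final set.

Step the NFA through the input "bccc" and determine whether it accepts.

Answer: ACCEPT

Trace:
start: ε-closure({0}) = {0,1,2}
'b' @ 1: {1,3,4,5,6}  [accepting]
'c' @ 2: {1,5,6,7}  [accepting]
'c' @ 3: {1,5,6,7}  [accepting]
'c' @ 4: {1,5,6,7}  [accepting]
final: {1,5,6,7}; accept 1 in set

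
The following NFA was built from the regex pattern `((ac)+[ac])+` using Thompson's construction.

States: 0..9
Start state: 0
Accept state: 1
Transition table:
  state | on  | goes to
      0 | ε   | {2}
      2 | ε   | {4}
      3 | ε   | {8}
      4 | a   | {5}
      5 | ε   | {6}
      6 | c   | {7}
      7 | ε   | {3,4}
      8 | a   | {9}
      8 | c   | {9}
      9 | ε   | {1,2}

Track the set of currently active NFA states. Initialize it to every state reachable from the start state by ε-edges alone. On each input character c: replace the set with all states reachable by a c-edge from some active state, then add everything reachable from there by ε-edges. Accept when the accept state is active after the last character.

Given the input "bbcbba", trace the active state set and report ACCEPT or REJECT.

start: ε-closure({0}) = {0,2,4}
'b' @ 1: {}  — no active states
rest 'bcbba' ignored (set empty)
end set {} — state 1 not in

Answer: REJECT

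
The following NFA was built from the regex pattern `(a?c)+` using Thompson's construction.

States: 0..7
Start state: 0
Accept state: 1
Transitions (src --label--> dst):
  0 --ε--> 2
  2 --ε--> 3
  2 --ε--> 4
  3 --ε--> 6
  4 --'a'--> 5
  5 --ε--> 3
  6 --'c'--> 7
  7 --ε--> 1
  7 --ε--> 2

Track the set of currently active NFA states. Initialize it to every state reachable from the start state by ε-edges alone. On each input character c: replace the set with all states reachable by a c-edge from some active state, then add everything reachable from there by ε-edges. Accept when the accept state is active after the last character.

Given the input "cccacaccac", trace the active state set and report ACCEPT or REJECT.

Answer: ACCEPT

Trace:
initial (ε-close {0}): {0,2,3,4,6}
'c' @ 1: {1,2,3,4,6,7}  (accept∈set)
'c' @ 2: {1,2,3,4,6,7}  (accept∈set)
'c' @ 3: {1,2,3,4,6,7}  (accept∈set)
'a' @ 4: {3,5,6}
'c' @ 5: {1,2,3,4,6,7}  (accept∈set)
'a' @ 6: {3,5,6}
'c' @ 7: {1,2,3,4,6,7}  (accept∈set)
'c' @ 8: {1,2,3,4,6,7}  (accept∈set)
'a' @ 9: {3,5,6}
'c' @ 10: {1,2,3,4,6,7}  (accept∈set)
final: {1,2,3,4,6,7}; accept 1 in set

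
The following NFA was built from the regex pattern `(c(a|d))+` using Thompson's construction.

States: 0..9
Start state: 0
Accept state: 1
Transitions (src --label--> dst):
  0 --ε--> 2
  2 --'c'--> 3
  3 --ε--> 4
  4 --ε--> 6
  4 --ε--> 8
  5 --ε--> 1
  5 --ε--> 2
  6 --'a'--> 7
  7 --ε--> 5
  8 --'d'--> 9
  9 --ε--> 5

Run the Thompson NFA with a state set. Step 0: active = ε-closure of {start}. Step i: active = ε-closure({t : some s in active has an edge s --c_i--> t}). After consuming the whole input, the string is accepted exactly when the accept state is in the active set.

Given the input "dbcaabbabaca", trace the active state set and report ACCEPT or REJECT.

Answer: REJECT

Steps:
initial (ε-close {0}): {0,2}
'd' @ 1: {}  — dead — no transitions
rest 'bcaabbabaca' ignored (set empty)
end set {} — state 1 not in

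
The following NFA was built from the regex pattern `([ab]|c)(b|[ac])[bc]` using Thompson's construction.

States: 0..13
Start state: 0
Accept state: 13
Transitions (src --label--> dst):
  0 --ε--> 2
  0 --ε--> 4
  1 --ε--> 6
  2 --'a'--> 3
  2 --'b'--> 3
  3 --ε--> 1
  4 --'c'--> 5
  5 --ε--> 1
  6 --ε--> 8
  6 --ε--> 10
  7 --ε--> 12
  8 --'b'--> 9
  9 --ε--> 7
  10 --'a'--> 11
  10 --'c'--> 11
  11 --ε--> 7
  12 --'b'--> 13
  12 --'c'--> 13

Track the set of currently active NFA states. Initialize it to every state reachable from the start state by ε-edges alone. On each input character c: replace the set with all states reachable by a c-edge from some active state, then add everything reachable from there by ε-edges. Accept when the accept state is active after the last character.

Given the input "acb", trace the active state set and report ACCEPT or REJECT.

Answer: ACCEPT

Trace:
S₀ = ε-closure({0}) = {0,2,4}
'a' @ 1: {1,3,6,8,10}
'c' @ 2: {7,11,12}
'b' @ 3: {13}  ✓accept
after full input: {13}  (accept=13 in)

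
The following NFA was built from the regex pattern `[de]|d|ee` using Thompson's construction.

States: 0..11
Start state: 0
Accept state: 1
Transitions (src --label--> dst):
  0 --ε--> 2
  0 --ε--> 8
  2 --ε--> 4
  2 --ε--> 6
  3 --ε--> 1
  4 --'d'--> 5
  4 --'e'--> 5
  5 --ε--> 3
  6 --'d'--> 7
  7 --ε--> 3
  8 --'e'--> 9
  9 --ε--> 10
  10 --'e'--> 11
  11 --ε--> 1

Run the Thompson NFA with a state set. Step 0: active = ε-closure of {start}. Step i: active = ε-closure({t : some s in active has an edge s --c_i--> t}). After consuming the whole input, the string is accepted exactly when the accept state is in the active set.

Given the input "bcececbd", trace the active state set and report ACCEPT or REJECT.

Answer: REJECT

Derivation:
start: ε-closure({0}) = {0,2,4,6,8}
'b' @ 1: {}  — no active states
rest 'cececbd' ignored (set empty)
final: {}; accept 1 not in set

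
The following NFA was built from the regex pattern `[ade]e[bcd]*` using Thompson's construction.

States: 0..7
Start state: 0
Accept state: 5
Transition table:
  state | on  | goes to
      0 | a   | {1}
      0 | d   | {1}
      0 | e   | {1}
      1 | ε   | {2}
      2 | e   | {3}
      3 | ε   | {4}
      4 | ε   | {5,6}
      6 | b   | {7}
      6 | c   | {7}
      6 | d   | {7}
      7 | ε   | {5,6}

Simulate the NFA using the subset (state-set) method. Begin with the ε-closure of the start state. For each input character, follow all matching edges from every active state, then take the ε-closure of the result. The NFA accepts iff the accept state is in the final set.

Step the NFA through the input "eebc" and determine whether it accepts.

Answer: ACCEPT

Steps:
S₀ = ε-closure({0}) = {0}
'e' @ 1: {1,2}
'e' @ 2: {3,4,5,6}  ✓accept
'b' @ 3: {5,6,7}  ✓accept
'c' @ 4: {5,6,7}  ✓accept
final: {5,6,7}; accept 5 in set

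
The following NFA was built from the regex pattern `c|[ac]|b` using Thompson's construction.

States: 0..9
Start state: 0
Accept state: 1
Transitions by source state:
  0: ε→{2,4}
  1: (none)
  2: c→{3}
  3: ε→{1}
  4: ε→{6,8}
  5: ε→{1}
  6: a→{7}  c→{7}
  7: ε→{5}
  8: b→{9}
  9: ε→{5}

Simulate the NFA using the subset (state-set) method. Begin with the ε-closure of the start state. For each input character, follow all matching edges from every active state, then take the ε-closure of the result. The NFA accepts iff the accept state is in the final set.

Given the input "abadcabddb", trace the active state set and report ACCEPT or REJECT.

Answer: REJECT

Derivation:
start: ε-closure({0}) = {0,2,4,6,8}
'a' @ 1: {1,5,7}  (accept∈set)
'b' @ 2: {}  — dead — no transitions
rest 'adcabddb' ignored (set empty)
after full input: {}  (accept=1 not in)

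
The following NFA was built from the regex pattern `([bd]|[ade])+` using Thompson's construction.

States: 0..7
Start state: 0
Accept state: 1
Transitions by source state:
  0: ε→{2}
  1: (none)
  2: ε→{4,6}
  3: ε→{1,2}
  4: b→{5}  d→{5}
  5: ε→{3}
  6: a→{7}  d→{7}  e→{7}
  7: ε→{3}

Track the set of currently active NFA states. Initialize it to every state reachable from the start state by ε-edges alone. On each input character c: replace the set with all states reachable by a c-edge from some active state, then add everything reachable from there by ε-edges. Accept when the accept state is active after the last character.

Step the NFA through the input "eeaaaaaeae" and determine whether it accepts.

Answer: ACCEPT

Steps:
initial (ε-close {0}): {0,2,4,6}
'e' @ 1: {1,2,3,4,6,7}  [accepting]
'e' @ 2: {1,2,3,4,6,7}  [accepting]
'a' @ 3: {1,2,3,4,6,7}  [accepting]
'a' @ 4: {1,2,3,4,6,7}  [accepting]
'a' @ 5: {1,2,3,4,6,7}  [accepting]
'a' @ 6: {1,2,3,4,6,7}  [accepting]
'a' @ 7: {1,2,3,4,6,7}  [accepting]
'e' @ 8: {1,2,3,4,6,7}  [accepting]
'a' @ 9: {1,2,3,4,6,7}  [accepting]
'e' @ 10: {1,2,3,4,6,7}  [accepting]
after full input: {1,2,3,4,6,7}  (accept=1 in)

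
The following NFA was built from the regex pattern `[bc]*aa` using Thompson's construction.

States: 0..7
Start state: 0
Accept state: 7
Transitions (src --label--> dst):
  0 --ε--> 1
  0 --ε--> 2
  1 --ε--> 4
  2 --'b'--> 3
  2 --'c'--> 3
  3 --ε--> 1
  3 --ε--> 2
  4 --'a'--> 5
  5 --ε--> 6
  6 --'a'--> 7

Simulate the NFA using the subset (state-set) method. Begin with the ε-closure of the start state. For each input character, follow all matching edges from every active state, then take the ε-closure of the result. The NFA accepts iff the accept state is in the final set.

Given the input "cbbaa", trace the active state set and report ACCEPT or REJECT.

Answer: ACCEPT

Derivation:
S₀ = ε-closure({0}) = {0,1,2,4}
'c' @ 1: {1,2,3,4}
'b' @ 2: {1,2,3,4}
'b' @ 3: {1,2,3,4}
'a' @ 4: {5,6}
'a' @ 5: {7}  ✓accept
final: {7}; accept 7 in set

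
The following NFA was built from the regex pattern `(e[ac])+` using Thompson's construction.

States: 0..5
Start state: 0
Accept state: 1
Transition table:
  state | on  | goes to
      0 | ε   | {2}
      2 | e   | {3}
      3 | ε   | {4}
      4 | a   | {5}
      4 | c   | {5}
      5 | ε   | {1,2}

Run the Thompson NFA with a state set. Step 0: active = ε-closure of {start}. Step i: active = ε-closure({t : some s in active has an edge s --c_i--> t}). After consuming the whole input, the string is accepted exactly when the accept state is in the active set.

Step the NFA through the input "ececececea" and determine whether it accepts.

start: ε-closure({0}) = {0,2}
'e' @ 1: {3,4}
'c' @ 2: {1,2,5}  [accepting]
'e' @ 3: {3,4}
'c' @ 4: {1,2,5}  [accepting]
'e' @ 5: {3,4}
'c' @ 6: {1,2,5}  [accepting]
'e' @ 7: {3,4}
'c' @ 8: {1,2,5}  [accepting]
'e' @ 9: {3,4}
'a' @ 10: {1,2,5}  [accepting]
final: {1,2,5}; accept 1 in set

Answer: ACCEPT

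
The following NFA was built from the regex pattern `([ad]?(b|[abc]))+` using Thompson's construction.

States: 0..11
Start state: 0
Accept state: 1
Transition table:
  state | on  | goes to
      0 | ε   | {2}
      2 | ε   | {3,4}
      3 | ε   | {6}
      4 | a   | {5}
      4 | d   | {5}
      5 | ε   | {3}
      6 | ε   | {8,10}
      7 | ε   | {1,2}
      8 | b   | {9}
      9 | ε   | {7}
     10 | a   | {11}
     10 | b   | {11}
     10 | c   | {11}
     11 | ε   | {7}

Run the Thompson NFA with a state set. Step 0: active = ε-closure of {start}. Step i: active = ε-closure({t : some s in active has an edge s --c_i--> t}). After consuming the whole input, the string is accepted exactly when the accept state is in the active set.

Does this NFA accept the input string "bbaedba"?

initial (ε-close {0}): {0,2,3,4,6,8,10}
'b' @ 1: {1,2,3,4,6,7,8,9,10,11}  (accept∈set)
'b' @ 2: {1,2,3,4,6,7,8,9,10,11}  (accept∈set)
'a' @ 3: {1,2,3,4,5,6,7,8,10,11}  (accept∈set)
'e' @ 4: {}  — no active states
rest 'dba' ignored (set empty)
end set {} — state 1 not in

Answer: REJECT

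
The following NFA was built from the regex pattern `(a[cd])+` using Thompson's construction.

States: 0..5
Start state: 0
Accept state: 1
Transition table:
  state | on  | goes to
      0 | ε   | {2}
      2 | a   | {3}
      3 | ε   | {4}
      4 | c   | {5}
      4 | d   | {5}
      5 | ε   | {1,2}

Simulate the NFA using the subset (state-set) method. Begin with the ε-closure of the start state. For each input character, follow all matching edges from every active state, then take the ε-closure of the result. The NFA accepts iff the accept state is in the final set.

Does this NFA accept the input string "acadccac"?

Answer: REJECT

Derivation:
S₀ = ε-closure({0}) = {0,2}
'a' @ 1: {3,4}
'c' @ 2: {1,2,5}  ✓accept
'a' @ 3: {3,4}
'd' @ 4: {1,2,5}  ✓accept
'c' @ 5: {}  — no active states
rest 'cac' ignored (set empty)
end set {} — state 1 not in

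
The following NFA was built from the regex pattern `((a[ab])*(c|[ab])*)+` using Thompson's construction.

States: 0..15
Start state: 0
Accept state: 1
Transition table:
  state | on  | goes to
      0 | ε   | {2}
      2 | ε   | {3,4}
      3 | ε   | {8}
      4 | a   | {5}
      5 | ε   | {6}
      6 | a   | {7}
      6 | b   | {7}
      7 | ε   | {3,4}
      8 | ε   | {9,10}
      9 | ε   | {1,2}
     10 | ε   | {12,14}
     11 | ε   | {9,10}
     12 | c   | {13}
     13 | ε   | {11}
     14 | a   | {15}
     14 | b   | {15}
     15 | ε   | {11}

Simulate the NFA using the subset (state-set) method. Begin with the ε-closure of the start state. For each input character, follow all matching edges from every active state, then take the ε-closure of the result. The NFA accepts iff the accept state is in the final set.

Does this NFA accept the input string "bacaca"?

start: ε-closure({0}) = {0,1,2,3,4,8,9,10,12,14}
'b' @ 1: {1,2,3,4,8,9,10,11,12,14,15}  (accept∈set)
'a' @ 2: {1,2,3,4,5,6,8,9,10,11,12,14,15}  (accept∈set)
'c' @ 3: {1,2,3,4,8,9,10,11,12,13,14}  (accept∈set)
'a' @ 4: {1,2,3,4,5,6,8,9,10,11,12,14,15}  (accept∈set)
'c' @ 5: {1,2,3,4,8,9,10,11,12,13,14}  (accept∈set)
'a' @ 6: {1,2,3,4,5,6,8,9,10,11,12,14,15}  (accept∈set)
final: {1,2,3,4,5,6,8,9,10,11,12,14,15}; accept 1 in set

Answer: ACCEPT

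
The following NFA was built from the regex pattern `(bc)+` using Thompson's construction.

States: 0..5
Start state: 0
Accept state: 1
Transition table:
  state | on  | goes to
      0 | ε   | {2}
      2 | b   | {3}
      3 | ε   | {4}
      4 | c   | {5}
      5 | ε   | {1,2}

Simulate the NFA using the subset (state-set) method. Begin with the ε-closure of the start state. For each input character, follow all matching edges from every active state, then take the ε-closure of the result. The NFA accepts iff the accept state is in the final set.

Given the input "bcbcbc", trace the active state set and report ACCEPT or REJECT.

Answer: ACCEPT

Steps:
S₀ = ε-closure({0}) = {0,2}
'b' @ 1: {3,4}
'c' @ 2: {1,2,5}  [accepting]
'b' @ 3: {3,4}
'c' @ 4: {1,2,5}  [accepting]
'b' @ 5: {3,4}
'c' @ 6: {1,2,5}  [accepting]
final: {1,2,5}; accept 1 in set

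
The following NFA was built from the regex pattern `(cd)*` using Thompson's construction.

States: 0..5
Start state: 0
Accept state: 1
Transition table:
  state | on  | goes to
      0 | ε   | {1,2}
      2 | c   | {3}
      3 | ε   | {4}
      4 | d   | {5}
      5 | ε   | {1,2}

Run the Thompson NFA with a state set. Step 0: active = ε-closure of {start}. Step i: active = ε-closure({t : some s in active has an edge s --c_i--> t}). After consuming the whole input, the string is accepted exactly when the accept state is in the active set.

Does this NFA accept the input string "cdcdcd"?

Answer: ACCEPT

Trace:
initial (ε-close {0}): {0,1,2}
'c' @ 1: {3,4}
'd' @ 2: {1,2,5}  ✓accept
'c' @ 3: {3,4}
'd' @ 4: {1,2,5}  ✓accept
'c' @ 5: {3,4}
'd' @ 6: {1,2,5}  ✓accept
end set {1,2,5} — state 1 in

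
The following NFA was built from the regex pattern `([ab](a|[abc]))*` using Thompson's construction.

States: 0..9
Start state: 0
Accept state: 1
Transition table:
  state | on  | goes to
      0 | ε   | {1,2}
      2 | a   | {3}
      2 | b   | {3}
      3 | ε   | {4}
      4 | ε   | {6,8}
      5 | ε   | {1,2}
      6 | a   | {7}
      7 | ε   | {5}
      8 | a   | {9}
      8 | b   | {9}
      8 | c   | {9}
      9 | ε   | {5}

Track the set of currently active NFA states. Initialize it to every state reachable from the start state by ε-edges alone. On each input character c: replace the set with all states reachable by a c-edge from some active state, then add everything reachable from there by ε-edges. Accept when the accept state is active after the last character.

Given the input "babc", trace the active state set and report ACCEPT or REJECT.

initial (ε-close {0}): {0,1,2}
'b' @ 1: {3,4,6,8}
'a' @ 2: {1,2,5,7,9}  (accept∈set)
'b' @ 3: {3,4,6,8}
'c' @ 4: {1,2,5,9}  (accept∈set)
final: {1,2,5,9}; accept 1 in set

Answer: ACCEPT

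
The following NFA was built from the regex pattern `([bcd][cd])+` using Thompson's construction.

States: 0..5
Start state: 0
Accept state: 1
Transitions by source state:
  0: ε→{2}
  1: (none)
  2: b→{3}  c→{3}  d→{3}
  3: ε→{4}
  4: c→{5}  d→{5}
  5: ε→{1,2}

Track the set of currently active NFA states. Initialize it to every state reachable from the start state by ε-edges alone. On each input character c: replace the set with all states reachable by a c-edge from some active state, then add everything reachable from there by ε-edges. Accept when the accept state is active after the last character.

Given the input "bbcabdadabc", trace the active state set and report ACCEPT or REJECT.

S₀ = ε-closure({0}) = {0,2}
'b' @ 1: {3,4}
'b' @ 2: {}  — dead — no transitions
rest 'cabdadabc' ignored (set empty)
final: {}; accept 1 not in set

Answer: REJECT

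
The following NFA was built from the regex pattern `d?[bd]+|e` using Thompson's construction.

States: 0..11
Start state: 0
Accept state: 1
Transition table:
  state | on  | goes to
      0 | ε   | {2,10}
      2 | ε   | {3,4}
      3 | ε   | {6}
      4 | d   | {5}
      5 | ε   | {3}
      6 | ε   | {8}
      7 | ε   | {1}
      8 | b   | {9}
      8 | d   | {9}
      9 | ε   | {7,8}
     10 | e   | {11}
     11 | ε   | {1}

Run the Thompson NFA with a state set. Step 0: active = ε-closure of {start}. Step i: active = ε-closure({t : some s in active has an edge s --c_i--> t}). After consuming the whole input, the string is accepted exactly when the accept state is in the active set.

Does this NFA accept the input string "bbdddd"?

Answer: ACCEPT

Steps:
S₀ = ε-closure({0}) = {0,2,3,4,6,8,10}
'b' @ 1: {1,7,8,9}  (accept∈set)
'b' @ 2: {1,7,8,9}  (accept∈set)
'd' @ 3: {1,7,8,9}  (accept∈set)
'd' @ 4: {1,7,8,9}  (accept∈set)
'd' @ 5: {1,7,8,9}  (accept∈set)
'd' @ 6: {1,7,8,9}  (accept∈set)
final: {1,7,8,9}; accept 1 in set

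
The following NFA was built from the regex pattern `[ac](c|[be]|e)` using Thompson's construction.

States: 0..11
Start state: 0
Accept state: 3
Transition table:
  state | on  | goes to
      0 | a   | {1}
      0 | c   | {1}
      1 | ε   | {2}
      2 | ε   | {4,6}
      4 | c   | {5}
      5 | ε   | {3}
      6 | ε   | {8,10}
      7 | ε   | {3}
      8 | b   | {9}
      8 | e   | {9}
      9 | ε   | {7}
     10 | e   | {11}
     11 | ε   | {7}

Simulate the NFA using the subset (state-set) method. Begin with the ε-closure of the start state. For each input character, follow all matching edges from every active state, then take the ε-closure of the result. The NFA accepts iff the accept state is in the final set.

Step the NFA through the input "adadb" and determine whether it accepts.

Answer: REJECT

Derivation:
initial (ε-close {0}): {0}
'a' @ 1: {1,2,4,6,8,10}
'd' @ 2: {}  — dead — no transitions
rest 'adb' ignored (set empty)
final: {}; accept 3 not in set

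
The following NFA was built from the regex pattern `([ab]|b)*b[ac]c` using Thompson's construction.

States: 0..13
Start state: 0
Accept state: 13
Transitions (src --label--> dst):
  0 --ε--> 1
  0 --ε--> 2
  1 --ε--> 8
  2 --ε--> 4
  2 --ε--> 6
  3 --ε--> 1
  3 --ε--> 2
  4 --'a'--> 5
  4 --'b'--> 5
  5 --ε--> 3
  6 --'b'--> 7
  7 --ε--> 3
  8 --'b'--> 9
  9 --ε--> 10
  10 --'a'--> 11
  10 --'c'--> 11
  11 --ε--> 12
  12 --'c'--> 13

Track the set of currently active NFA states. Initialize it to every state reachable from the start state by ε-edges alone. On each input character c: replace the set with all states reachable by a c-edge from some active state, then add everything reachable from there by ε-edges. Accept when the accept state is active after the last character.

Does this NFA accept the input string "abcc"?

Answer: ACCEPT

Derivation:
start: ε-closure({0}) = {0,1,2,4,6,8}
'a' @ 1: {1,2,3,4,5,6,8}
'b' @ 2: {1,2,3,4,5,6,7,8,9,10}
'c' @ 3: {11,12}
'c' @ 4: {13}  [accepting]
final: {13}; accept 13 in set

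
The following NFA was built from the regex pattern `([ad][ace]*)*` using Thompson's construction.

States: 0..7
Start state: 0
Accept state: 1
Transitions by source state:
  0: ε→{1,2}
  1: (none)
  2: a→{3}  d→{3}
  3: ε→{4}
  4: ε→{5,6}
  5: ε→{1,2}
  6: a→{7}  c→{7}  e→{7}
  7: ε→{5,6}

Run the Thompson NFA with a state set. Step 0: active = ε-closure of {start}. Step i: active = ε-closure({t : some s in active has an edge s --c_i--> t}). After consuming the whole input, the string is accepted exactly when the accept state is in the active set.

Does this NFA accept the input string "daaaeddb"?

start: ε-closure({0}) = {0,1,2}
'd' @ 1: {1,2,3,4,5,6}  [accepting]
'a' @ 2: {1,2,3,4,5,6,7}  [accepting]
'a' @ 3: {1,2,3,4,5,6,7}  [accepting]
'a' @ 4: {1,2,3,4,5,6,7}  [accepting]
'e' @ 5: {1,2,5,6,7}  [accepting]
'd' @ 6: {1,2,3,4,5,6}  [accepting]
'd' @ 7: {1,2,3,4,5,6}  [accepting]
'b' @ 8: {}  — no active states
end set {} — state 1 not in

Answer: REJECT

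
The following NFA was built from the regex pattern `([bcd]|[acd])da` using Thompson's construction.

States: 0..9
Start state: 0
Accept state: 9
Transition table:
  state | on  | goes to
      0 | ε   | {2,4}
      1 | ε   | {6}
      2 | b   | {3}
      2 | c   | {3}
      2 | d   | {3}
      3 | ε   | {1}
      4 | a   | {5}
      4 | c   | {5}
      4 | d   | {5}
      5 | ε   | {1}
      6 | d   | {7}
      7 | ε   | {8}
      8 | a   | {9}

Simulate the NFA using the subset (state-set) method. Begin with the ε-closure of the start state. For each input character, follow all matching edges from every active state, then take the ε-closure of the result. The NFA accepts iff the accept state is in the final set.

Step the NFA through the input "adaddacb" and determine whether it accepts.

Answer: REJECT

Derivation:
initial (ε-close {0}): {0,2,4}
'a' @ 1: {1,5,6}
'd' @ 2: {7,8}
'a' @ 3: {9}  ✓accept
'd' @ 4: {}  — no active states
rest 'dacb' ignored (set empty)
after full input: {}  (accept=9 not in)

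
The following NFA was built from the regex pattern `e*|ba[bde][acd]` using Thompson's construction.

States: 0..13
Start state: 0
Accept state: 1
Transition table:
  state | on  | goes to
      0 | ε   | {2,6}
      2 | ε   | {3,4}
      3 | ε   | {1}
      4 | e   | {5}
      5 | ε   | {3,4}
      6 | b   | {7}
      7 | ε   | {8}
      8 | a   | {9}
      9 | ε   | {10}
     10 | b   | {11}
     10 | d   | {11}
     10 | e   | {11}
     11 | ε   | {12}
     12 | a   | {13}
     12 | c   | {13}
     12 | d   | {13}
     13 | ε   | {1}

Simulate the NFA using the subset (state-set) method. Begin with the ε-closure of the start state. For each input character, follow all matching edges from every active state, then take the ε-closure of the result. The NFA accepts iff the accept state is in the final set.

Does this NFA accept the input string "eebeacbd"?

S₀ = ε-closure({0}) = {0,1,2,3,4,6}
'e' @ 1: {1,3,4,5}  [accepting]
'e' @ 2: {1,3,4,5}  [accepting]
'b' @ 3: {}  — state set empty
rest 'eacbd' ignored (set empty)
end set {} — state 1 not in

Answer: REJECT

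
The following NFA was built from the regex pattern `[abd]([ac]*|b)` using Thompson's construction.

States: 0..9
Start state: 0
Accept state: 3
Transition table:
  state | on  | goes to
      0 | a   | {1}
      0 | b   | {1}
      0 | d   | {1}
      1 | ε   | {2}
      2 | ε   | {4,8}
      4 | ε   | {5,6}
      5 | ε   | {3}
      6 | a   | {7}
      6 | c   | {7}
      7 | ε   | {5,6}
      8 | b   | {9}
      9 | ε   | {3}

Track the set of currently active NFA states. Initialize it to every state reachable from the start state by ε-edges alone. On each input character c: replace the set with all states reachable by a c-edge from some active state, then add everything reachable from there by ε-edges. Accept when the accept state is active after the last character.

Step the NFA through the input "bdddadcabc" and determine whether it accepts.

S₀ = ε-closure({0}) = {0}
'b' @ 1: {1,2,3,4,5,6,8}  (accept∈set)
'd' @ 2: {}  — dead — no transitions
rest 'ddadcabc' ignored (set empty)
after full input: {}  (accept=3 not in)

Answer: REJECT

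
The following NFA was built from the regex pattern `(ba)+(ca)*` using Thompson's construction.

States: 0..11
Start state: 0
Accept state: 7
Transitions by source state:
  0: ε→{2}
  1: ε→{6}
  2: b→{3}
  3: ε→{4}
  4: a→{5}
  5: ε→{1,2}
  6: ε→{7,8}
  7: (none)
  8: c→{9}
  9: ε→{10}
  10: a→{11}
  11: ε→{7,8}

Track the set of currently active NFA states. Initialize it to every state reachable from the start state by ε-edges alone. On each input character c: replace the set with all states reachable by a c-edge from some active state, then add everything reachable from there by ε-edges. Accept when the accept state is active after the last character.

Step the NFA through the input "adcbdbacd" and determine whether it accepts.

Answer: REJECT

Steps:
S₀ = ε-closure({0}) = {0,2}
'a' @ 1: {}  — dead — no transitions
rest 'dcbdbacd' ignored (set empty)
after full input: {}  (accept=7 not in)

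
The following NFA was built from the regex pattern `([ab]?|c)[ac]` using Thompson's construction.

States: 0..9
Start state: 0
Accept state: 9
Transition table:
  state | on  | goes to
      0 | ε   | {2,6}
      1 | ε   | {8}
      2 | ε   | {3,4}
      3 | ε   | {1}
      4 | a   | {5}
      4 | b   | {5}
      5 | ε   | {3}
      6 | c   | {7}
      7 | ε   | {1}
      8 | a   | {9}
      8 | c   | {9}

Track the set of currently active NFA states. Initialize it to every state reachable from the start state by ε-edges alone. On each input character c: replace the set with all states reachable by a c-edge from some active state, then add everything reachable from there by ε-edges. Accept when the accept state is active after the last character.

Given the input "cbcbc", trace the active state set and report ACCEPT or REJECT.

S₀ = ε-closure({0}) = {0,1,2,3,4,6,8}
'c' @ 1: {1,7,8,9}  ✓accept
'b' @ 2: {}  — dead — no transitions
rest 'cbc' ignored (set empty)
final: {}; accept 9 not in set

Answer: REJECT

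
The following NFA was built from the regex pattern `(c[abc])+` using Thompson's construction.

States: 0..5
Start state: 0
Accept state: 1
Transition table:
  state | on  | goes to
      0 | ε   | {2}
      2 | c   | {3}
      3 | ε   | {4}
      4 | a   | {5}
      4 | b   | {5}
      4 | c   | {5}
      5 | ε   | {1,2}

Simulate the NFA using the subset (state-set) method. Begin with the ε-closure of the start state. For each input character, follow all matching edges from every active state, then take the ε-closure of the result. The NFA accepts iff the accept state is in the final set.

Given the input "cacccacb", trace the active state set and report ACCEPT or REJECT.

Answer: ACCEPT

Derivation:
start: ε-closure({0}) = {0,2}
'c' @ 1: {3,4}
'a' @ 2: {1,2,5}  ✓accept
'c' @ 3: {3,4}
'c' @ 4: {1,2,5}  ✓accept
'c' @ 5: {3,4}
'a' @ 6: {1,2,5}  ✓accept
'c' @ 7: {3,4}
'b' @ 8: {1,2,5}  ✓accept
end set {1,2,5} — state 1 in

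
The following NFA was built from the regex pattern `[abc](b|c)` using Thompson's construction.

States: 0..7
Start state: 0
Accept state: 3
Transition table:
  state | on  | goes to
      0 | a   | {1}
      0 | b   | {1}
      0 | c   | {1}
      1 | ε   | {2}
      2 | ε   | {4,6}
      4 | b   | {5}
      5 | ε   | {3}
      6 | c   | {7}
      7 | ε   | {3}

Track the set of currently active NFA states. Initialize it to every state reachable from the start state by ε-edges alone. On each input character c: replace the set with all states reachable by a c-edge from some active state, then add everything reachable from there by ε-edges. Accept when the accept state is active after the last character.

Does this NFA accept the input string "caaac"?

initial (ε-close {0}): {0}
'c' @ 1: {1,2,4,6}
'a' @ 2: {}  — no active states
rest 'aac' ignored (set empty)
after full input: {}  (accept=3 not in)

Answer: REJECT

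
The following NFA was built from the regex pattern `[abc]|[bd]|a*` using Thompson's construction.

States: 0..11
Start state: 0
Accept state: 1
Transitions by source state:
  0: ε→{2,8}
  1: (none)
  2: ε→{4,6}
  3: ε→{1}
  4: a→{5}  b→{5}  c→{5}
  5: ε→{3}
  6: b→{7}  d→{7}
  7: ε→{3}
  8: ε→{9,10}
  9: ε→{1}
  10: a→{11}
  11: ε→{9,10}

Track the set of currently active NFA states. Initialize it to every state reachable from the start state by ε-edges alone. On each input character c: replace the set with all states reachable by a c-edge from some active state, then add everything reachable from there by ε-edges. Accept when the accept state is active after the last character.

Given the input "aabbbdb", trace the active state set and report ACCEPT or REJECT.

S₀ = ε-closure({0}) = {0,1,2,4,6,8,9,10}
'a' @ 1: {1,3,5,9,10,11}  [accepting]
'a' @ 2: {1,9,10,11}  [accepting]
'b' @ 3: {}  — state set empty
rest 'bbdb' ignored (set empty)
end set {} — state 1 not in

Answer: REJECT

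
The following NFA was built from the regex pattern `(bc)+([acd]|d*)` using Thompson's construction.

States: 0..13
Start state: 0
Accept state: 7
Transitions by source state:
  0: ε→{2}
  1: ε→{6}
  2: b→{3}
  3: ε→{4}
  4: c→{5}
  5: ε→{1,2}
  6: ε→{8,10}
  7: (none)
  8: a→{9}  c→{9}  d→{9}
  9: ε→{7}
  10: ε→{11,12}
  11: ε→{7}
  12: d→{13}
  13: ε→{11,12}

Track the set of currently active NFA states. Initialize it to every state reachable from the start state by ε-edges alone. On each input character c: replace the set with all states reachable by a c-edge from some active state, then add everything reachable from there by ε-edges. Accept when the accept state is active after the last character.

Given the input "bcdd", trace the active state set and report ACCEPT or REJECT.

Answer: ACCEPT

Steps:
start: ε-closure({0}) = {0,2}
'b' @ 1: {3,4}
'c' @ 2: {1,2,5,6,7,8,10,11,12}  (accept∈set)
'd' @ 3: {7,9,11,12,13}  (accept∈set)
'd' @ 4: {7,11,12,13}  (accept∈set)
after full input: {7,11,12,13}  (accept=7 in)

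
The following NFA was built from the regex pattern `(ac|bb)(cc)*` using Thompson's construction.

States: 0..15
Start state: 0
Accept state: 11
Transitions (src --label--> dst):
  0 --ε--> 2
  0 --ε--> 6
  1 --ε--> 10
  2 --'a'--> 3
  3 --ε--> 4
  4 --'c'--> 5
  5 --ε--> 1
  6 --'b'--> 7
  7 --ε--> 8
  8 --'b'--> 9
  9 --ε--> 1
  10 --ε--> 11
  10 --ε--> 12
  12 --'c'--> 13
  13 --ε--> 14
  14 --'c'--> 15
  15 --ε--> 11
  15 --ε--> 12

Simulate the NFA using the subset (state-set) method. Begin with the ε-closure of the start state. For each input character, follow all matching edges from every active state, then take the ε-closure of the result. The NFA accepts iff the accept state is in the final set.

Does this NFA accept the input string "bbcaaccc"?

Answer: REJECT

Derivation:
start: ε-closure({0}) = {0,2,6}
'b' @ 1: {7,8}
'b' @ 2: {1,9,10,11,12}  (accept∈set)
'c' @ 3: {13,14}
'a' @ 4: {}  — dead — no transitions
rest 'accc' ignored (set empty)
final: {}; accept 11 not in set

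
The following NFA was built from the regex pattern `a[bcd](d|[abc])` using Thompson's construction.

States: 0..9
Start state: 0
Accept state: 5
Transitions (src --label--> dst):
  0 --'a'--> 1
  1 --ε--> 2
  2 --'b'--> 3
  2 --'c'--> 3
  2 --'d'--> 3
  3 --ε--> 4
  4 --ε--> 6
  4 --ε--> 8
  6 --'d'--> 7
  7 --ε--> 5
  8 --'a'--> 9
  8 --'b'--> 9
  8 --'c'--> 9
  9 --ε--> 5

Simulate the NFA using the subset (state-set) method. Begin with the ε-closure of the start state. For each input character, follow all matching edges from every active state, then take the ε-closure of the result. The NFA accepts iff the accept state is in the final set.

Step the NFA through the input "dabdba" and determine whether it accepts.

Answer: REJECT

Trace:
start: ε-closure({0}) = {0}
'd' @ 1: {}  — state set empty
rest 'abdba' ignored (set empty)
final: {}; accept 5 not in set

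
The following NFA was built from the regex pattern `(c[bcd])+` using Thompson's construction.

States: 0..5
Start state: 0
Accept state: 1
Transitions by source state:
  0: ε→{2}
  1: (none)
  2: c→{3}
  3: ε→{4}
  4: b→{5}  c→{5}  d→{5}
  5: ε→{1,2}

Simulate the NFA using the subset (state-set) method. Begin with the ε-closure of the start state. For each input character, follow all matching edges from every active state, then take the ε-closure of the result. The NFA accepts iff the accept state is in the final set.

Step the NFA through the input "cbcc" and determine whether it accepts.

Answer: ACCEPT

Steps:
S₀ = ε-closure({0}) = {0,2}
'c' @ 1: {3,4}
'b' @ 2: {1,2,5}  ✓accept
'c' @ 3: {3,4}
'c' @ 4: {1,2,5}  ✓accept
end set {1,2,5} — state 1 in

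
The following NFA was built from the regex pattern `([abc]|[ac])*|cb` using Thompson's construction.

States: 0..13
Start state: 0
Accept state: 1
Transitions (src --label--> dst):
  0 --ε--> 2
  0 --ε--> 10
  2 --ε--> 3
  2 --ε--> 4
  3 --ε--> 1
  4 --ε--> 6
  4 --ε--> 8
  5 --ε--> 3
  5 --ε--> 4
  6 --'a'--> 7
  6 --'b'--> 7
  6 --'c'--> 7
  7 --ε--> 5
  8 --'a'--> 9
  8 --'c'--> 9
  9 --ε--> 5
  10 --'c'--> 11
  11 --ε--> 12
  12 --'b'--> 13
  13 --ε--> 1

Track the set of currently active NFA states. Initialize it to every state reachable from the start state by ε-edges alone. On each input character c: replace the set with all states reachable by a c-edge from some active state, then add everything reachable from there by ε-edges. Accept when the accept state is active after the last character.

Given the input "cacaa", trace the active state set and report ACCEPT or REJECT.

initial (ε-close {0}): {0,1,2,3,4,6,8,10}
'c' @ 1: {1,3,4,5,6,7,8,9,11,12}  [accepting]
'a' @ 2: {1,3,4,5,6,7,8,9}  [accepting]
'c' @ 3: {1,3,4,5,6,7,8,9}  [accepting]
'a' @ 4: {1,3,4,5,6,7,8,9}  [accepting]
'a' @ 5: {1,3,4,5,6,7,8,9}  [accepting]
final: {1,3,4,5,6,7,8,9}; accept 1 in set

Answer: ACCEPT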